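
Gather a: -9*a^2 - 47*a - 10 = -9*a^2 - 47*a - 10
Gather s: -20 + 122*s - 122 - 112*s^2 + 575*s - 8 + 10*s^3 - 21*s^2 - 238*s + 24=10*s^3 - 133*s^2 + 459*s - 126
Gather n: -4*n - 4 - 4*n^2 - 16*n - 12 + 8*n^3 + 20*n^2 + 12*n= 8*n^3 + 16*n^2 - 8*n - 16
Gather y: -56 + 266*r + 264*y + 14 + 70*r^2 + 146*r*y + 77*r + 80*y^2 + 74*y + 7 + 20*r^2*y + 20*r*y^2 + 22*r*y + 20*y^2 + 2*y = 70*r^2 + 343*r + y^2*(20*r + 100) + y*(20*r^2 + 168*r + 340) - 35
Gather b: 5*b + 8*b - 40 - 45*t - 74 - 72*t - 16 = 13*b - 117*t - 130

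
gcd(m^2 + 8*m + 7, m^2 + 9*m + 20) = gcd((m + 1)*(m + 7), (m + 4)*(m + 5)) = 1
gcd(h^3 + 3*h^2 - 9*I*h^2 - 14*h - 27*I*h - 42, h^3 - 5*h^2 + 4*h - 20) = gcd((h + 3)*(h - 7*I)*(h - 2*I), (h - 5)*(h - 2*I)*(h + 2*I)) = h - 2*I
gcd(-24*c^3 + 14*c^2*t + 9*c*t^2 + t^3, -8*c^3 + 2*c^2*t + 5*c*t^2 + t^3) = -4*c^2 + 3*c*t + t^2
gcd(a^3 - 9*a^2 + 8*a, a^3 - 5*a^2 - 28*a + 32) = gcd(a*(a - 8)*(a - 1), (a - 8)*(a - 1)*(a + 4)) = a^2 - 9*a + 8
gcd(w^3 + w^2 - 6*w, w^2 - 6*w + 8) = w - 2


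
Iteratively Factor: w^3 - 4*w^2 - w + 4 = (w - 1)*(w^2 - 3*w - 4) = (w - 4)*(w - 1)*(w + 1)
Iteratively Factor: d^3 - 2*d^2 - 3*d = (d + 1)*(d^2 - 3*d) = d*(d + 1)*(d - 3)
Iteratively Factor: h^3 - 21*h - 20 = (h + 4)*(h^2 - 4*h - 5) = (h - 5)*(h + 4)*(h + 1)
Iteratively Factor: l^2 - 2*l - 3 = (l - 3)*(l + 1)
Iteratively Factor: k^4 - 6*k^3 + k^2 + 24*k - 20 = (k - 2)*(k^3 - 4*k^2 - 7*k + 10) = (k - 5)*(k - 2)*(k^2 + k - 2) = (k - 5)*(k - 2)*(k + 2)*(k - 1)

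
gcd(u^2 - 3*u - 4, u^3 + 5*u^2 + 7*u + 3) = u + 1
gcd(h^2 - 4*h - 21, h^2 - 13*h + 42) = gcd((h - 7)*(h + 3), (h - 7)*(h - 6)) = h - 7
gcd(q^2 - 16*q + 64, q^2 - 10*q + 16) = q - 8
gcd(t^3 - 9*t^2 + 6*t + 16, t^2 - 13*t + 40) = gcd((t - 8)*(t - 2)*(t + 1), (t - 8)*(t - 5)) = t - 8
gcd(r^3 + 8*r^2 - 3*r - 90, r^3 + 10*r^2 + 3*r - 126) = r^2 + 3*r - 18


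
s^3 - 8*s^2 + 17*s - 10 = (s - 5)*(s - 2)*(s - 1)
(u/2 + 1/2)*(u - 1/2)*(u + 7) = u^3/2 + 15*u^2/4 + 3*u/2 - 7/4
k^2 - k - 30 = (k - 6)*(k + 5)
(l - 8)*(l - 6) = l^2 - 14*l + 48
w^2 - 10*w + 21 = (w - 7)*(w - 3)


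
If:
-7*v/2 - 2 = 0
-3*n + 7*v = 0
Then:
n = -4/3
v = -4/7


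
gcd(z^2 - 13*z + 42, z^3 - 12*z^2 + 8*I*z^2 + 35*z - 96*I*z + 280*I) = z - 7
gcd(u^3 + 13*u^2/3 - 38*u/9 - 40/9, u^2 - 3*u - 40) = u + 5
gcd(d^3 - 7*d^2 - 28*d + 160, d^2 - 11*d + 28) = d - 4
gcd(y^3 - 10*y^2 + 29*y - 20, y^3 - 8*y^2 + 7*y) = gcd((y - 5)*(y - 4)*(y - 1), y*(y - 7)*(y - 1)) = y - 1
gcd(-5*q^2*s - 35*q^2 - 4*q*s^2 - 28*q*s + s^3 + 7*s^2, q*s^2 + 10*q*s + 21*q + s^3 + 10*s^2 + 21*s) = q*s + 7*q + s^2 + 7*s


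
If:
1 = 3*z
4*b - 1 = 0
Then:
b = 1/4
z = 1/3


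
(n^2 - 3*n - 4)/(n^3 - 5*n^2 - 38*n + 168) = (n + 1)/(n^2 - n - 42)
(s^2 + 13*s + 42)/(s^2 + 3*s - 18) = (s + 7)/(s - 3)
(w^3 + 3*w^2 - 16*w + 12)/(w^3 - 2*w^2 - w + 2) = (w + 6)/(w + 1)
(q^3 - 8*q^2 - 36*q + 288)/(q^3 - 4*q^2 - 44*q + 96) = (q - 6)/(q - 2)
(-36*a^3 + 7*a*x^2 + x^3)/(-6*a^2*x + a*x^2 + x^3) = (6*a + x)/x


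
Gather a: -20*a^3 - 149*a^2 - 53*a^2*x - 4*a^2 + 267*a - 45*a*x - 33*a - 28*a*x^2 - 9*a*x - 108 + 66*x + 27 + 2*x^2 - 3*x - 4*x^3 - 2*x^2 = -20*a^3 + a^2*(-53*x - 153) + a*(-28*x^2 - 54*x + 234) - 4*x^3 + 63*x - 81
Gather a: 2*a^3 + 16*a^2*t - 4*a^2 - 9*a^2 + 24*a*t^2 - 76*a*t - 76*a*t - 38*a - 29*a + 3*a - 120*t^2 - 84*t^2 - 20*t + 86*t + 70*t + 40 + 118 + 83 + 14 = 2*a^3 + a^2*(16*t - 13) + a*(24*t^2 - 152*t - 64) - 204*t^2 + 136*t + 255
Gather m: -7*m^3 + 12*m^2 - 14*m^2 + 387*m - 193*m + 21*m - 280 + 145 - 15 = -7*m^3 - 2*m^2 + 215*m - 150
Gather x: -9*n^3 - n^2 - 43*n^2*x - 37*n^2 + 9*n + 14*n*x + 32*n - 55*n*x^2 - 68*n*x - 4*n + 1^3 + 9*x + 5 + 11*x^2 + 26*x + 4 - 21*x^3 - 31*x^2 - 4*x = -9*n^3 - 38*n^2 + 37*n - 21*x^3 + x^2*(-55*n - 20) + x*(-43*n^2 - 54*n + 31) + 10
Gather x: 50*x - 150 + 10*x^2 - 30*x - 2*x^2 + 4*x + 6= 8*x^2 + 24*x - 144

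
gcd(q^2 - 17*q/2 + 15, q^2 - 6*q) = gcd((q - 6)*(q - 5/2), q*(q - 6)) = q - 6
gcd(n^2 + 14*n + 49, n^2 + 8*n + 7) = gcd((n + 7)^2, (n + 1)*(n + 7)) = n + 7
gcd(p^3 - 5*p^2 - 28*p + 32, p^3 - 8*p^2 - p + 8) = p^2 - 9*p + 8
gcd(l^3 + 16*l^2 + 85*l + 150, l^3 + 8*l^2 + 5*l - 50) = l^2 + 10*l + 25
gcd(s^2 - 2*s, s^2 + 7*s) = s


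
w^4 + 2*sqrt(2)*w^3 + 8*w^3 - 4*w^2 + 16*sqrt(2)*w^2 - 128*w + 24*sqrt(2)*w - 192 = (w + 2)*(w + 6)*(w - 2*sqrt(2))*(w + 4*sqrt(2))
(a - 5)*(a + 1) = a^2 - 4*a - 5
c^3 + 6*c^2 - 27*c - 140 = (c - 5)*(c + 4)*(c + 7)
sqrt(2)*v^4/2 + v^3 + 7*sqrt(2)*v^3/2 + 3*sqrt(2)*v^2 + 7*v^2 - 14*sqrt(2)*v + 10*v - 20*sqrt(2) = (v + 5)*(v - sqrt(2))*(v + 2*sqrt(2))*(sqrt(2)*v/2 + sqrt(2))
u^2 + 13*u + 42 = (u + 6)*(u + 7)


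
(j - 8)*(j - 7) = j^2 - 15*j + 56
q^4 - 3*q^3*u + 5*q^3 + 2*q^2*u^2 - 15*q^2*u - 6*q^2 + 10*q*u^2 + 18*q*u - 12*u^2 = (q - 1)*(q + 6)*(q - 2*u)*(q - u)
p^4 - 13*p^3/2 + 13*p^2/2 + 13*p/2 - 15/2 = (p - 5)*(p - 3/2)*(p - 1)*(p + 1)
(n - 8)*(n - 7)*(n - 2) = n^3 - 17*n^2 + 86*n - 112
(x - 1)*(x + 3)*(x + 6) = x^3 + 8*x^2 + 9*x - 18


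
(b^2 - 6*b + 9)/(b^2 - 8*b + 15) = (b - 3)/(b - 5)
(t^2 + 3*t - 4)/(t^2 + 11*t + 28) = (t - 1)/(t + 7)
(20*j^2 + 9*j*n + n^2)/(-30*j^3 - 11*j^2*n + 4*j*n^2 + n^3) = (-4*j - n)/(6*j^2 + j*n - n^2)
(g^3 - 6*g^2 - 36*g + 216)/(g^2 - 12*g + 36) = g + 6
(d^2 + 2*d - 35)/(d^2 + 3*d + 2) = (d^2 + 2*d - 35)/(d^2 + 3*d + 2)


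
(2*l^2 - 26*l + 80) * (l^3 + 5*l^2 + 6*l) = 2*l^5 - 16*l^4 - 38*l^3 + 244*l^2 + 480*l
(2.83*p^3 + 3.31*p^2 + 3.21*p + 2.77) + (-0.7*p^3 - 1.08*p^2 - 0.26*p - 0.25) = 2.13*p^3 + 2.23*p^2 + 2.95*p + 2.52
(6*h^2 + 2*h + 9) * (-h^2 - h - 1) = -6*h^4 - 8*h^3 - 17*h^2 - 11*h - 9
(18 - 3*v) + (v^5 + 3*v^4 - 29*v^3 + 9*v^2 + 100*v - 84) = v^5 + 3*v^4 - 29*v^3 + 9*v^2 + 97*v - 66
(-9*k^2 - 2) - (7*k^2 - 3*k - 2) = -16*k^2 + 3*k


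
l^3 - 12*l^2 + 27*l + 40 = (l - 8)*(l - 5)*(l + 1)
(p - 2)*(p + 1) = p^2 - p - 2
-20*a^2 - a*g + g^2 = (-5*a + g)*(4*a + g)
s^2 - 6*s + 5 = (s - 5)*(s - 1)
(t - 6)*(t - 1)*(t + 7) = t^3 - 43*t + 42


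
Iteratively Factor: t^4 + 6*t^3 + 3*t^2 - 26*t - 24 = (t + 1)*(t^3 + 5*t^2 - 2*t - 24) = (t - 2)*(t + 1)*(t^2 + 7*t + 12) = (t - 2)*(t + 1)*(t + 3)*(t + 4)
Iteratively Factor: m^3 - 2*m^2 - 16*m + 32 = (m - 2)*(m^2 - 16) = (m - 4)*(m - 2)*(m + 4)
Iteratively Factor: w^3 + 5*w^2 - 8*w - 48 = (w + 4)*(w^2 + w - 12) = (w - 3)*(w + 4)*(w + 4)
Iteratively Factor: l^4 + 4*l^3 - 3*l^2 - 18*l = (l)*(l^3 + 4*l^2 - 3*l - 18) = l*(l + 3)*(l^2 + l - 6) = l*(l - 2)*(l + 3)*(l + 3)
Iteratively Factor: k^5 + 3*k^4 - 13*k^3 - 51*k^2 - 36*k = (k + 1)*(k^4 + 2*k^3 - 15*k^2 - 36*k) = k*(k + 1)*(k^3 + 2*k^2 - 15*k - 36) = k*(k + 1)*(k + 3)*(k^2 - k - 12) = k*(k - 4)*(k + 1)*(k + 3)*(k + 3)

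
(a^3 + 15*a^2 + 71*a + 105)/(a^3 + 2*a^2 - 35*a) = (a^2 + 8*a + 15)/(a*(a - 5))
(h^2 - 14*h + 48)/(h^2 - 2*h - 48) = (h - 6)/(h + 6)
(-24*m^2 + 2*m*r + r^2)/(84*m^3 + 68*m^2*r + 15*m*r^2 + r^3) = (-4*m + r)/(14*m^2 + 9*m*r + r^2)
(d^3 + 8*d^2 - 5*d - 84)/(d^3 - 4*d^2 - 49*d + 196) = (d^2 + d - 12)/(d^2 - 11*d + 28)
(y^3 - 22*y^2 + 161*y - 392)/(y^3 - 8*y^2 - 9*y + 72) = (y^2 - 14*y + 49)/(y^2 - 9)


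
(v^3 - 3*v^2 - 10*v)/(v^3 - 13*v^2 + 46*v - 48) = v*(v^2 - 3*v - 10)/(v^3 - 13*v^2 + 46*v - 48)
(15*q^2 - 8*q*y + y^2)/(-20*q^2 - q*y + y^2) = (-3*q + y)/(4*q + y)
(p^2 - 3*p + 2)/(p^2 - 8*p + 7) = (p - 2)/(p - 7)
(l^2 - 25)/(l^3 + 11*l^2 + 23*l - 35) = (l - 5)/(l^2 + 6*l - 7)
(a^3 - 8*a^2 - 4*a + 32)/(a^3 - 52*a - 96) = (a - 2)/(a + 6)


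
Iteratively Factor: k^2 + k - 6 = (k - 2)*(k + 3)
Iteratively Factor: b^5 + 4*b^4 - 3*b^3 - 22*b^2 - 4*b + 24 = (b - 1)*(b^4 + 5*b^3 + 2*b^2 - 20*b - 24) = (b - 2)*(b - 1)*(b^3 + 7*b^2 + 16*b + 12) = (b - 2)*(b - 1)*(b + 2)*(b^2 + 5*b + 6) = (b - 2)*(b - 1)*(b + 2)^2*(b + 3)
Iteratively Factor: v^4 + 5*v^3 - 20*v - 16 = (v + 1)*(v^3 + 4*v^2 - 4*v - 16) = (v - 2)*(v + 1)*(v^2 + 6*v + 8) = (v - 2)*(v + 1)*(v + 2)*(v + 4)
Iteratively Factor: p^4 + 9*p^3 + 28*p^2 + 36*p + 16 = (p + 1)*(p^3 + 8*p^2 + 20*p + 16) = (p + 1)*(p + 2)*(p^2 + 6*p + 8) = (p + 1)*(p + 2)*(p + 4)*(p + 2)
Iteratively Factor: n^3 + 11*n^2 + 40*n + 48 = (n + 3)*(n^2 + 8*n + 16) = (n + 3)*(n + 4)*(n + 4)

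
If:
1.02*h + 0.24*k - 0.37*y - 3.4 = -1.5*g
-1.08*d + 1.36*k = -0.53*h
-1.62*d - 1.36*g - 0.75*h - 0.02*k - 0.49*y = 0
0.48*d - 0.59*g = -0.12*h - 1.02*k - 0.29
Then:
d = -0.220647054955911*y - 0.634952606938123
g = -2.89987831074003*y - 11.2548383442136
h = 5.13979640520176*y + 22.0225793158048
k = -2.17822861331568*y - 9.08655577416893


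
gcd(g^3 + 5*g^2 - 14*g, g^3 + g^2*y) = g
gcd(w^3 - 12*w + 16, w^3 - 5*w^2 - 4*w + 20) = w - 2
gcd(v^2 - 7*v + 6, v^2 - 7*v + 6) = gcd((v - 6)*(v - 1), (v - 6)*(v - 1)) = v^2 - 7*v + 6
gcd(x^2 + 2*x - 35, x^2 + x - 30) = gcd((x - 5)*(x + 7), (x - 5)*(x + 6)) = x - 5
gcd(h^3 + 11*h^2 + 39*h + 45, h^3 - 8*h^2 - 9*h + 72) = h + 3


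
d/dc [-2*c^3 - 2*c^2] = 2*c*(-3*c - 2)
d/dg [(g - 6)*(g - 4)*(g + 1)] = 3*g^2 - 18*g + 14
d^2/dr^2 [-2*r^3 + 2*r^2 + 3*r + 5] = 4 - 12*r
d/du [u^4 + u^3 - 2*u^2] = u*(4*u^2 + 3*u - 4)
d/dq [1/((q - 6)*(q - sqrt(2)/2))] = 2*((6 - q)*(2*q - sqrt(2))^2 + 2*(-2*q + sqrt(2))*(q - 6)^2)/((q - 6)^3*(2*q - sqrt(2))^3)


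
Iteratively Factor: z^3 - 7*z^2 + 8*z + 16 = (z - 4)*(z^2 - 3*z - 4) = (z - 4)^2*(z + 1)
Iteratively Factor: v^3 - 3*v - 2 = (v + 1)*(v^2 - v - 2) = (v + 1)^2*(v - 2)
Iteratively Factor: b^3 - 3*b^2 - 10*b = (b)*(b^2 - 3*b - 10) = b*(b + 2)*(b - 5)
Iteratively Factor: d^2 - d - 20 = (d + 4)*(d - 5)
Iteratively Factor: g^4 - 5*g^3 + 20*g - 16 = (g - 2)*(g^3 - 3*g^2 - 6*g + 8) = (g - 2)*(g - 1)*(g^2 - 2*g - 8) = (g - 4)*(g - 2)*(g - 1)*(g + 2)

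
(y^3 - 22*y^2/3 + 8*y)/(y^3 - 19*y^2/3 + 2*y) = (3*y - 4)/(3*y - 1)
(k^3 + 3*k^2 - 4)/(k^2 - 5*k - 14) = (k^2 + k - 2)/(k - 7)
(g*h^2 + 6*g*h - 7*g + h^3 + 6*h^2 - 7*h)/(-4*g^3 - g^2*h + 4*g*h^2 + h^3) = (-h^2 - 6*h + 7)/(4*g^2 - 3*g*h - h^2)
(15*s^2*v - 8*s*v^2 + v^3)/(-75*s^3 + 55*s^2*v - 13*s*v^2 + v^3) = -v/(5*s - v)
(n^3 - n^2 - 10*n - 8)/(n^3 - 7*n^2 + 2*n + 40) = (n + 1)/(n - 5)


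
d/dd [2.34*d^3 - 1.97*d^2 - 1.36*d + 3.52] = 7.02*d^2 - 3.94*d - 1.36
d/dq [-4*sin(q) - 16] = -4*cos(q)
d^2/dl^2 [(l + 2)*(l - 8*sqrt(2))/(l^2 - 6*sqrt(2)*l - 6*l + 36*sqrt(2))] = 4*(-sqrt(2)*l^3 + 4*l^3 - 78*sqrt(2)*l^2 + 36*sqrt(2)*l + 1152*l - 2376*sqrt(2) - 576)/(l^6 - 18*sqrt(2)*l^5 - 18*l^5 + 324*l^4 + 324*sqrt(2)*l^4 - 4104*l^3 - 2376*sqrt(2)*l^3 + 11664*sqrt(2)*l^2 + 23328*l^2 - 46656*sqrt(2)*l - 46656*l + 93312*sqrt(2))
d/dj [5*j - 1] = 5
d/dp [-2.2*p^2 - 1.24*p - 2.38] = -4.4*p - 1.24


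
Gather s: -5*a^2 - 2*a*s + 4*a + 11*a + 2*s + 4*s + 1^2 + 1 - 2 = -5*a^2 + 15*a + s*(6 - 2*a)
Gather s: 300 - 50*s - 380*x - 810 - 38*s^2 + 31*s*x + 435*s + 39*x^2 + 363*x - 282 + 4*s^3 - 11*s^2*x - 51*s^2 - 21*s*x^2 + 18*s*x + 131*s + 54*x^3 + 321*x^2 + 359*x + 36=4*s^3 + s^2*(-11*x - 89) + s*(-21*x^2 + 49*x + 516) + 54*x^3 + 360*x^2 + 342*x - 756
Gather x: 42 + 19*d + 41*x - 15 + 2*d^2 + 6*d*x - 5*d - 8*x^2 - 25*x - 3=2*d^2 + 14*d - 8*x^2 + x*(6*d + 16) + 24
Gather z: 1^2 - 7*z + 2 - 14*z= 3 - 21*z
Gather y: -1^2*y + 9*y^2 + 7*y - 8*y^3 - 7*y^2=-8*y^3 + 2*y^2 + 6*y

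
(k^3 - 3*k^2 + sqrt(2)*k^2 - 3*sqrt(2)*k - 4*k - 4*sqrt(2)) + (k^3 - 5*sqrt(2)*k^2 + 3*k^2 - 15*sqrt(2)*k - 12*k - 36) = 2*k^3 - 4*sqrt(2)*k^2 - 18*sqrt(2)*k - 16*k - 36 - 4*sqrt(2)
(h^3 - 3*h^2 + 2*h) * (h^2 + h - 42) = h^5 - 2*h^4 - 43*h^3 + 128*h^2 - 84*h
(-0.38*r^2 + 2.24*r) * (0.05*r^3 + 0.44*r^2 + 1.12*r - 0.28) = -0.019*r^5 - 0.0552*r^4 + 0.56*r^3 + 2.6152*r^2 - 0.6272*r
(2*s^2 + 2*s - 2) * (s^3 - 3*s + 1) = 2*s^5 + 2*s^4 - 8*s^3 - 4*s^2 + 8*s - 2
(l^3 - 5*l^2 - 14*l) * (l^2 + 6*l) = l^5 + l^4 - 44*l^3 - 84*l^2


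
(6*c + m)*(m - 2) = 6*c*m - 12*c + m^2 - 2*m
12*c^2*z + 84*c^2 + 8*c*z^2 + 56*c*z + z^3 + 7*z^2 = (2*c + z)*(6*c + z)*(z + 7)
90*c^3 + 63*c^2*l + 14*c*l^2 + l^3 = (3*c + l)*(5*c + l)*(6*c + l)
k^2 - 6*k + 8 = (k - 4)*(k - 2)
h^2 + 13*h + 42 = (h + 6)*(h + 7)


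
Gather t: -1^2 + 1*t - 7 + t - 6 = 2*t - 14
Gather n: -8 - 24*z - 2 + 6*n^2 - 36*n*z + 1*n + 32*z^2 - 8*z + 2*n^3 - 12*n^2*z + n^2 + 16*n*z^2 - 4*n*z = 2*n^3 + n^2*(7 - 12*z) + n*(16*z^2 - 40*z + 1) + 32*z^2 - 32*z - 10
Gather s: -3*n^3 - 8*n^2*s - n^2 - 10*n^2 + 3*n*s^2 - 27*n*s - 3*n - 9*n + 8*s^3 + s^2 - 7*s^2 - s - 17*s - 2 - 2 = -3*n^3 - 11*n^2 - 12*n + 8*s^3 + s^2*(3*n - 6) + s*(-8*n^2 - 27*n - 18) - 4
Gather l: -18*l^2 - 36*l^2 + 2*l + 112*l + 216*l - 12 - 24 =-54*l^2 + 330*l - 36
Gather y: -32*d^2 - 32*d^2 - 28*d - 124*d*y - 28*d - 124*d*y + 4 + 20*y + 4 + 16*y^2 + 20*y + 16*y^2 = -64*d^2 - 56*d + 32*y^2 + y*(40 - 248*d) + 8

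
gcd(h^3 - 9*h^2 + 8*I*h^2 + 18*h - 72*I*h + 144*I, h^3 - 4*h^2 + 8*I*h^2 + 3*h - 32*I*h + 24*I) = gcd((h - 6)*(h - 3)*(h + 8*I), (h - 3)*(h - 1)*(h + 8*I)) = h^2 + h*(-3 + 8*I) - 24*I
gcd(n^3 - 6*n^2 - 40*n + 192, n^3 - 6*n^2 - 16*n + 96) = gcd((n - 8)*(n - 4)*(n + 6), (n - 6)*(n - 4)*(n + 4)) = n - 4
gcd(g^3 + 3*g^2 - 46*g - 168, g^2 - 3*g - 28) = g^2 - 3*g - 28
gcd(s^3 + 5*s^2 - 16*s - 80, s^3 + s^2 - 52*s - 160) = s^2 + 9*s + 20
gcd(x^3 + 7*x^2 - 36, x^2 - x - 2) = x - 2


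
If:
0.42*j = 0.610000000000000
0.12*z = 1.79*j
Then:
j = 1.45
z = 21.66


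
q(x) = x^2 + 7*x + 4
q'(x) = 2*x + 7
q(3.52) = 41.03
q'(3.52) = 14.04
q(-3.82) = -8.15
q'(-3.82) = -0.64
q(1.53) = 17.05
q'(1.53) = 10.06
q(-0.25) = 2.31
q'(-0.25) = 6.50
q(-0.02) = 3.86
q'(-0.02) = 6.96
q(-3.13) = -8.11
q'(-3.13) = 0.74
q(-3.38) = -8.24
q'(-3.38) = 0.24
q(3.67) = 43.16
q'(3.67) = 14.34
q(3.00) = 34.00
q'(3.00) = 13.00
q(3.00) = 34.00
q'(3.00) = 13.00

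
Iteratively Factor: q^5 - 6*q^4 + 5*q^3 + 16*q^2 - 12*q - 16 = (q - 4)*(q^4 - 2*q^3 - 3*q^2 + 4*q + 4) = (q - 4)*(q - 2)*(q^3 - 3*q - 2) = (q - 4)*(q - 2)*(q + 1)*(q^2 - q - 2) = (q - 4)*(q - 2)^2*(q + 1)*(q + 1)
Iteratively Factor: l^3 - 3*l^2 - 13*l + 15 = (l + 3)*(l^2 - 6*l + 5) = (l - 1)*(l + 3)*(l - 5)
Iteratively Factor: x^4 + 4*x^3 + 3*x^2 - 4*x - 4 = (x + 2)*(x^3 + 2*x^2 - x - 2) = (x + 1)*(x + 2)*(x^2 + x - 2) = (x - 1)*(x + 1)*(x + 2)*(x + 2)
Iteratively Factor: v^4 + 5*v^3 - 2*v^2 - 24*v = (v)*(v^3 + 5*v^2 - 2*v - 24) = v*(v - 2)*(v^2 + 7*v + 12) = v*(v - 2)*(v + 4)*(v + 3)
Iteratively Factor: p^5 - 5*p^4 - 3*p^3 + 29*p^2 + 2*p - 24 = (p - 3)*(p^4 - 2*p^3 - 9*p^2 + 2*p + 8) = (p - 3)*(p - 1)*(p^3 - p^2 - 10*p - 8) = (p - 3)*(p - 1)*(p + 2)*(p^2 - 3*p - 4) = (p - 3)*(p - 1)*(p + 1)*(p + 2)*(p - 4)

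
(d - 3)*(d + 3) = d^2 - 9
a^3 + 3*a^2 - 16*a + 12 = (a - 2)*(a - 1)*(a + 6)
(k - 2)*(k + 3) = k^2 + k - 6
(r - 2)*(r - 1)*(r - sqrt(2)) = r^3 - 3*r^2 - sqrt(2)*r^2 + 2*r + 3*sqrt(2)*r - 2*sqrt(2)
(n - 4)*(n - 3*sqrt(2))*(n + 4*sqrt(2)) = n^3 - 4*n^2 + sqrt(2)*n^2 - 24*n - 4*sqrt(2)*n + 96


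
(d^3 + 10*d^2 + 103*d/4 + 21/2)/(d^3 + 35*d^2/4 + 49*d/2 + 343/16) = 4*(2*d^2 + 13*d + 6)/(8*d^2 + 42*d + 49)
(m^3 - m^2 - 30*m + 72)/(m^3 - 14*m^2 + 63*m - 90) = (m^2 + 2*m - 24)/(m^2 - 11*m + 30)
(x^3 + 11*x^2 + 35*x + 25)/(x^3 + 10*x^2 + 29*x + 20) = (x + 5)/(x + 4)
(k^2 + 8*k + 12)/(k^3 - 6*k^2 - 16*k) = (k + 6)/(k*(k - 8))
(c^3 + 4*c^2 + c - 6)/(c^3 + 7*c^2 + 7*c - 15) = (c + 2)/(c + 5)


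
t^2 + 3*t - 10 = (t - 2)*(t + 5)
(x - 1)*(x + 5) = x^2 + 4*x - 5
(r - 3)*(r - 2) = r^2 - 5*r + 6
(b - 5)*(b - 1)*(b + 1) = b^3 - 5*b^2 - b + 5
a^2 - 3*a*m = a*(a - 3*m)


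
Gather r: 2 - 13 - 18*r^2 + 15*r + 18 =-18*r^2 + 15*r + 7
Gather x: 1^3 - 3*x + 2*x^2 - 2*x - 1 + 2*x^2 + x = 4*x^2 - 4*x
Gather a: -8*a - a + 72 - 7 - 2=63 - 9*a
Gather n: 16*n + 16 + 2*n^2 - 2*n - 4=2*n^2 + 14*n + 12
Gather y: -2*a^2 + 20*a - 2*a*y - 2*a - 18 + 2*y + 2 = -2*a^2 + 18*a + y*(2 - 2*a) - 16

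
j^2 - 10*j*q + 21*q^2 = (j - 7*q)*(j - 3*q)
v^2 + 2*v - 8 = (v - 2)*(v + 4)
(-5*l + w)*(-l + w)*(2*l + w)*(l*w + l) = 10*l^4*w + 10*l^4 - 7*l^3*w^2 - 7*l^3*w - 4*l^2*w^3 - 4*l^2*w^2 + l*w^4 + l*w^3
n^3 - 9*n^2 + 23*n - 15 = (n - 5)*(n - 3)*(n - 1)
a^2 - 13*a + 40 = (a - 8)*(a - 5)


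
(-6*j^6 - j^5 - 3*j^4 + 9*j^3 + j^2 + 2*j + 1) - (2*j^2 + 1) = -6*j^6 - j^5 - 3*j^4 + 9*j^3 - j^2 + 2*j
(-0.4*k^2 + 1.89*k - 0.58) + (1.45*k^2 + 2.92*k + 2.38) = 1.05*k^2 + 4.81*k + 1.8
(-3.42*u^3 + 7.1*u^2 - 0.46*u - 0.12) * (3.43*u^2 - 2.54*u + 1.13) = -11.7306*u^5 + 33.0398*u^4 - 23.4764*u^3 + 8.7798*u^2 - 0.215*u - 0.1356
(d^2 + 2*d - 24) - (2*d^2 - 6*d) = -d^2 + 8*d - 24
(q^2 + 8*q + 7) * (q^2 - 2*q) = q^4 + 6*q^3 - 9*q^2 - 14*q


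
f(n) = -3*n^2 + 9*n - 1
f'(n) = 9 - 6*n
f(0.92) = 4.74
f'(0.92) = 3.48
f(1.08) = 5.22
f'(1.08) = 2.52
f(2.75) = 1.06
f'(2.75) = -7.50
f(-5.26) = -131.34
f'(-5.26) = 40.56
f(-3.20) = -60.52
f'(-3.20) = 28.20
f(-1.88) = -28.52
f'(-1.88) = 20.28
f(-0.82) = -10.40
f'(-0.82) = 13.92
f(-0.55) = -6.86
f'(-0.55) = 12.30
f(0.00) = -1.00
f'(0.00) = 9.00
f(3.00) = -1.00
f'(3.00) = -9.00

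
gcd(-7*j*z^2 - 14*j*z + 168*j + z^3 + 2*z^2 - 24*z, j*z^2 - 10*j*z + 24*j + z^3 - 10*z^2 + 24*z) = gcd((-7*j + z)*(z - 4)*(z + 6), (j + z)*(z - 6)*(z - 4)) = z - 4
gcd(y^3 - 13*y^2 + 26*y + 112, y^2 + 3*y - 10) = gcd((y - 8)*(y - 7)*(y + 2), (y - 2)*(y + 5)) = 1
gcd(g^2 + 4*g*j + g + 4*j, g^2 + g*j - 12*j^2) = g + 4*j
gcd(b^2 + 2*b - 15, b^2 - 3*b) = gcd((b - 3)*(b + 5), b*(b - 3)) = b - 3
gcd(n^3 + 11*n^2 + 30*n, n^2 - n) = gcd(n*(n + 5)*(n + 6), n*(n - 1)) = n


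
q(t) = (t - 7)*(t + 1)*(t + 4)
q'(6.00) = 53.00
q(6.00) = -70.00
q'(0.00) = -31.00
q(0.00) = -28.00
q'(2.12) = -26.00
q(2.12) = -93.18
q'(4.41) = 9.70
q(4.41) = -117.84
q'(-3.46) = 18.75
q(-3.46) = 13.90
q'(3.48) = -8.59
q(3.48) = -117.96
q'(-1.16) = -22.32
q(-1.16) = 3.71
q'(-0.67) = -26.97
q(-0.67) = -8.43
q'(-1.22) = -21.65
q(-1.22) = 5.03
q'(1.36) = -30.89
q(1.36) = -71.34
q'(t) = (t - 7)*(t + 1) + (t - 7)*(t + 4) + (t + 1)*(t + 4) = 3*t^2 - 4*t - 31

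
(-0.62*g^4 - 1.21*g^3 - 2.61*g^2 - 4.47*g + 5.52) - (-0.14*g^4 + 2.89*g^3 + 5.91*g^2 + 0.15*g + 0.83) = -0.48*g^4 - 4.1*g^3 - 8.52*g^2 - 4.62*g + 4.69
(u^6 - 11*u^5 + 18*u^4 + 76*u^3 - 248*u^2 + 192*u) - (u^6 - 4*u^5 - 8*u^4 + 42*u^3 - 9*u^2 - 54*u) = -7*u^5 + 26*u^4 + 34*u^3 - 239*u^2 + 246*u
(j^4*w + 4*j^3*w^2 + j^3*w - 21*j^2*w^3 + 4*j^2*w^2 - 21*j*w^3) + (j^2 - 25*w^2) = j^4*w + 4*j^3*w^2 + j^3*w - 21*j^2*w^3 + 4*j^2*w^2 + j^2 - 21*j*w^3 - 25*w^2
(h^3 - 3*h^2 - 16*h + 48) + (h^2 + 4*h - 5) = h^3 - 2*h^2 - 12*h + 43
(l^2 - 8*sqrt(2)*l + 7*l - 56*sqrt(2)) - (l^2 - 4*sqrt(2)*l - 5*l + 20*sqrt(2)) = -4*sqrt(2)*l + 12*l - 76*sqrt(2)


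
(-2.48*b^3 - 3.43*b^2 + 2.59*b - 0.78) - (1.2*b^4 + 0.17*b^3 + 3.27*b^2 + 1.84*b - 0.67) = -1.2*b^4 - 2.65*b^3 - 6.7*b^2 + 0.75*b - 0.11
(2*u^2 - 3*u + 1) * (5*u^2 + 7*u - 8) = 10*u^4 - u^3 - 32*u^2 + 31*u - 8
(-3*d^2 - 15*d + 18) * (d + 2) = -3*d^3 - 21*d^2 - 12*d + 36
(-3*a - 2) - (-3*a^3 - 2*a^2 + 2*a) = 3*a^3 + 2*a^2 - 5*a - 2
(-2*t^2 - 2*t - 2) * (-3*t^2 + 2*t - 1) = 6*t^4 + 2*t^3 + 4*t^2 - 2*t + 2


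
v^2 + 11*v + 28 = (v + 4)*(v + 7)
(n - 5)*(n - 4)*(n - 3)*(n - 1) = n^4 - 13*n^3 + 59*n^2 - 107*n + 60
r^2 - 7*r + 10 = (r - 5)*(r - 2)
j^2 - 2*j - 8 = (j - 4)*(j + 2)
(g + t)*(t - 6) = g*t - 6*g + t^2 - 6*t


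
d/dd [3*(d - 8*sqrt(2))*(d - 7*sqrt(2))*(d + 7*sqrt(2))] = 9*d^2 - 48*sqrt(2)*d - 294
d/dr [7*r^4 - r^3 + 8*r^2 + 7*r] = 28*r^3 - 3*r^2 + 16*r + 7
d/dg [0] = 0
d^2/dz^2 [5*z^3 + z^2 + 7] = 30*z + 2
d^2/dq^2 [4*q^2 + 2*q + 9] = 8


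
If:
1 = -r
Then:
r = -1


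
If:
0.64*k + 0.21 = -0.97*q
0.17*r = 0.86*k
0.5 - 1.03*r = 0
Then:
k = 0.10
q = -0.28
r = 0.49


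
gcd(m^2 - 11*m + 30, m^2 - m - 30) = m - 6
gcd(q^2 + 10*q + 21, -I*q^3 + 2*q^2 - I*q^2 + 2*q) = 1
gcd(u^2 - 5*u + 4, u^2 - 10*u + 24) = u - 4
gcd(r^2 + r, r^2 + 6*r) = r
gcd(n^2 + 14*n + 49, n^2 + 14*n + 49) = n^2 + 14*n + 49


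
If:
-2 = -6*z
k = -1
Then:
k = -1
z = 1/3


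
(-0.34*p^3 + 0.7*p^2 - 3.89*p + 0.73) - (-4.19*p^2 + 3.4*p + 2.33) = -0.34*p^3 + 4.89*p^2 - 7.29*p - 1.6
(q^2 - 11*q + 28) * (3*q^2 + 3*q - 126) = 3*q^4 - 30*q^3 - 75*q^2 + 1470*q - 3528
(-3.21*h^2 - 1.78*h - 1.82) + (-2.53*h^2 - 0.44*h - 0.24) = -5.74*h^2 - 2.22*h - 2.06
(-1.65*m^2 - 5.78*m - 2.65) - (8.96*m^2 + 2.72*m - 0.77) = -10.61*m^2 - 8.5*m - 1.88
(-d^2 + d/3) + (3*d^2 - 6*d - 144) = 2*d^2 - 17*d/3 - 144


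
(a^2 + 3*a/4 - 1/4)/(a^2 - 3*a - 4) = (a - 1/4)/(a - 4)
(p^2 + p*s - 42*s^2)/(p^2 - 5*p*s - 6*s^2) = (p + 7*s)/(p + s)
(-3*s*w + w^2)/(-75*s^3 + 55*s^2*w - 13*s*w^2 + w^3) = w/(25*s^2 - 10*s*w + w^2)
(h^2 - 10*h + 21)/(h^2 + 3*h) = (h^2 - 10*h + 21)/(h*(h + 3))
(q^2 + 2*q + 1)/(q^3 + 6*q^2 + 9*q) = (q^2 + 2*q + 1)/(q*(q^2 + 6*q + 9))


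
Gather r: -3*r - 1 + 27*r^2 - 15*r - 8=27*r^2 - 18*r - 9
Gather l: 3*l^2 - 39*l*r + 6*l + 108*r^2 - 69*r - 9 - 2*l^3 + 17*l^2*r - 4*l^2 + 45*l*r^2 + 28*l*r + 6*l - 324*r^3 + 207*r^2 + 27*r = -2*l^3 + l^2*(17*r - 1) + l*(45*r^2 - 11*r + 12) - 324*r^3 + 315*r^2 - 42*r - 9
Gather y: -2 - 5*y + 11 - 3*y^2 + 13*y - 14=-3*y^2 + 8*y - 5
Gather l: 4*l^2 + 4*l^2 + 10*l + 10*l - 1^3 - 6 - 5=8*l^2 + 20*l - 12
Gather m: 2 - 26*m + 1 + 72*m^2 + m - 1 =72*m^2 - 25*m + 2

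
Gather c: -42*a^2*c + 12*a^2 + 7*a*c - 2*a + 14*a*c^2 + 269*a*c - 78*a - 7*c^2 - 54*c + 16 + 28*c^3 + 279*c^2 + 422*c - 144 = 12*a^2 - 80*a + 28*c^3 + c^2*(14*a + 272) + c*(-42*a^2 + 276*a + 368) - 128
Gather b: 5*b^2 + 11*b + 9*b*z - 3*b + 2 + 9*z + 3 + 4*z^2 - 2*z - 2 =5*b^2 + b*(9*z + 8) + 4*z^2 + 7*z + 3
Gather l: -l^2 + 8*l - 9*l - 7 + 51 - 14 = -l^2 - l + 30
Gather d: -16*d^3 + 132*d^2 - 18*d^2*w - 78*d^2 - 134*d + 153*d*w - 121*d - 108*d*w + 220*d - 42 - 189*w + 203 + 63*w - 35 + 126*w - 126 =-16*d^3 + d^2*(54 - 18*w) + d*(45*w - 35)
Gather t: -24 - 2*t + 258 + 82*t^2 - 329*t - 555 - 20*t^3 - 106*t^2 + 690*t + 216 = -20*t^3 - 24*t^2 + 359*t - 105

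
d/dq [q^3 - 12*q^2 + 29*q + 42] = 3*q^2 - 24*q + 29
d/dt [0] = 0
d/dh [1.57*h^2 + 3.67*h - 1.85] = 3.14*h + 3.67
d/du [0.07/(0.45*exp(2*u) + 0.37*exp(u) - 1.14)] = (-0.063*exp(u) - 0.0259)*exp(u)/(0.45*exp(2*u) + 0.37*exp(u) - 1.14)^2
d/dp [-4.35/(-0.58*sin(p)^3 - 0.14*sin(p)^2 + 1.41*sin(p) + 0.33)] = (-7.569*sin(p)^2 - 1.218*sin(p) + 6.1335)*cos(p)/(0.58*sin(p)^3 + 0.14*sin(p)^2 - 1.41*sin(p) - 0.33)^2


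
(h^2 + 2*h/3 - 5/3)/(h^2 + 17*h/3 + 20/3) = (h - 1)/(h + 4)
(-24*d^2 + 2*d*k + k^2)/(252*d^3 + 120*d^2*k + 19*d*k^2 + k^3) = (-4*d + k)/(42*d^2 + 13*d*k + k^2)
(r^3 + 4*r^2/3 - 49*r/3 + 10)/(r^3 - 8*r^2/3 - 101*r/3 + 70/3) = (r - 3)/(r - 7)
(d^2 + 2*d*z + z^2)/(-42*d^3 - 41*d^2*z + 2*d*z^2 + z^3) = (d + z)/(-42*d^2 + d*z + z^2)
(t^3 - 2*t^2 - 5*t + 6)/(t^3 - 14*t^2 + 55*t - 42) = (t^2 - t - 6)/(t^2 - 13*t + 42)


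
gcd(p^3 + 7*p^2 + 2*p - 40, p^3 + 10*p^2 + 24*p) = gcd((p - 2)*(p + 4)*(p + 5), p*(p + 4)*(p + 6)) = p + 4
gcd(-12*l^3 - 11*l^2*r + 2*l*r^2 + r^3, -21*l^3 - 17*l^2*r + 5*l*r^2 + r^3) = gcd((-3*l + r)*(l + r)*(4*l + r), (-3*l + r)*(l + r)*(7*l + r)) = -3*l^2 - 2*l*r + r^2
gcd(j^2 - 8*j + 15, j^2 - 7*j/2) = 1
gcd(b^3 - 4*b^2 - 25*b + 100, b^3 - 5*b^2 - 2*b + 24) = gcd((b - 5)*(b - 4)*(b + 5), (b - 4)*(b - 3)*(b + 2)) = b - 4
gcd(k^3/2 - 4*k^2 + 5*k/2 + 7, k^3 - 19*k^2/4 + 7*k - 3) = k - 2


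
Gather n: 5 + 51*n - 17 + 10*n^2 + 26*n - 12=10*n^2 + 77*n - 24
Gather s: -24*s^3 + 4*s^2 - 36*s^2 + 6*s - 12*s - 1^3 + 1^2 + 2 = -24*s^3 - 32*s^2 - 6*s + 2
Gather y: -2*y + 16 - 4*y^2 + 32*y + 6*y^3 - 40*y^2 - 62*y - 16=6*y^3 - 44*y^2 - 32*y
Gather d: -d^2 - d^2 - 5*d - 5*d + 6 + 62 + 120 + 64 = -2*d^2 - 10*d + 252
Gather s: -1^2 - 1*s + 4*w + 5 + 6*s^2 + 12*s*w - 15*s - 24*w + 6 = 6*s^2 + s*(12*w - 16) - 20*w + 10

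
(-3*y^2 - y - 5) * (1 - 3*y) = 9*y^3 + 14*y - 5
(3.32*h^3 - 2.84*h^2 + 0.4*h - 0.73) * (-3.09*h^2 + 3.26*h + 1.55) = -10.2588*h^5 + 19.5988*h^4 - 5.3484*h^3 - 0.8423*h^2 - 1.7598*h - 1.1315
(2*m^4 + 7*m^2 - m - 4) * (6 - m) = -2*m^5 + 12*m^4 - 7*m^3 + 43*m^2 - 2*m - 24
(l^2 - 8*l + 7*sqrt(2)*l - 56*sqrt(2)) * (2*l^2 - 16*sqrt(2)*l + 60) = 2*l^4 - 16*l^3 - 2*sqrt(2)*l^3 - 164*l^2 + 16*sqrt(2)*l^2 + 420*sqrt(2)*l + 1312*l - 3360*sqrt(2)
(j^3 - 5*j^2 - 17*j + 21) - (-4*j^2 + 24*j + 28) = j^3 - j^2 - 41*j - 7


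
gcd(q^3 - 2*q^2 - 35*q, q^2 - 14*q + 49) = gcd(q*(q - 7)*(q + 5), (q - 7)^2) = q - 7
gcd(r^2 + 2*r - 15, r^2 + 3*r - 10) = r + 5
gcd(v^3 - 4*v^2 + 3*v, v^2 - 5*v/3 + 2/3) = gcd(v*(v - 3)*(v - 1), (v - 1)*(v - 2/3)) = v - 1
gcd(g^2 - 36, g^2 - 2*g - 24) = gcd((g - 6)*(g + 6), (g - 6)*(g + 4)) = g - 6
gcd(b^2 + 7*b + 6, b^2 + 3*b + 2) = b + 1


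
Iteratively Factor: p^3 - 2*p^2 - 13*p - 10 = (p + 2)*(p^2 - 4*p - 5) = (p - 5)*(p + 2)*(p + 1)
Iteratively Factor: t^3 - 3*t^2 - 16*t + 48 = (t - 4)*(t^2 + t - 12) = (t - 4)*(t - 3)*(t + 4)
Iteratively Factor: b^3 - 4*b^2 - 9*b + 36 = (b + 3)*(b^2 - 7*b + 12) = (b - 3)*(b + 3)*(b - 4)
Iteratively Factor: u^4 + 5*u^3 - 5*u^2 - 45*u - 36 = (u + 4)*(u^3 + u^2 - 9*u - 9) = (u - 3)*(u + 4)*(u^2 + 4*u + 3) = (u - 3)*(u + 3)*(u + 4)*(u + 1)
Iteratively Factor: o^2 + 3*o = (o + 3)*(o)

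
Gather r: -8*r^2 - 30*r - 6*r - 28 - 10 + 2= -8*r^2 - 36*r - 36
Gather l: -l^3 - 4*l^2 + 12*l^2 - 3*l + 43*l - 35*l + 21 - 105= -l^3 + 8*l^2 + 5*l - 84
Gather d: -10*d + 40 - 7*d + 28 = 68 - 17*d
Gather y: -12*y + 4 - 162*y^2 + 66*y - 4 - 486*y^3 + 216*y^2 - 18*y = -486*y^3 + 54*y^2 + 36*y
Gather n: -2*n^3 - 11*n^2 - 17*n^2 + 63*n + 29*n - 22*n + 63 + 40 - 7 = -2*n^3 - 28*n^2 + 70*n + 96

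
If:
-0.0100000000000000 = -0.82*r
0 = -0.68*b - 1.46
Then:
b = -2.15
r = 0.01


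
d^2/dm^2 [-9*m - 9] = 0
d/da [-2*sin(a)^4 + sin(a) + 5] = (1 - 8*sin(a)^3)*cos(a)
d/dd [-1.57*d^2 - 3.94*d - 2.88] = -3.14*d - 3.94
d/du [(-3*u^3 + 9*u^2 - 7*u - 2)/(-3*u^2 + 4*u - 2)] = (9*u^4 - 24*u^3 + 33*u^2 - 48*u + 22)/(9*u^4 - 24*u^3 + 28*u^2 - 16*u + 4)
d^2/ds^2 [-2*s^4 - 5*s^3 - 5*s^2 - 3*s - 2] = -24*s^2 - 30*s - 10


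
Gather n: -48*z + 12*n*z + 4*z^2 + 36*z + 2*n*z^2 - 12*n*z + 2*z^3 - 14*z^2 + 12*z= 2*n*z^2 + 2*z^3 - 10*z^2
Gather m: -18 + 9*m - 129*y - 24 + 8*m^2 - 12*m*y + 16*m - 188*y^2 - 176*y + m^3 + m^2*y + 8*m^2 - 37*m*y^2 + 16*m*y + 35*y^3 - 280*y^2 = m^3 + m^2*(y + 16) + m*(-37*y^2 + 4*y + 25) + 35*y^3 - 468*y^2 - 305*y - 42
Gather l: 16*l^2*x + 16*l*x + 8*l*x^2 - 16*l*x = 16*l^2*x + 8*l*x^2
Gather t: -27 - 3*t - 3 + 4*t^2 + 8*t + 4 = 4*t^2 + 5*t - 26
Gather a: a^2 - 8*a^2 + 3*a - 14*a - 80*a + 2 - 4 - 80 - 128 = -7*a^2 - 91*a - 210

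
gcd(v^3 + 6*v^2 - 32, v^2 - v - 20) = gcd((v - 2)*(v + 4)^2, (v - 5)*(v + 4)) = v + 4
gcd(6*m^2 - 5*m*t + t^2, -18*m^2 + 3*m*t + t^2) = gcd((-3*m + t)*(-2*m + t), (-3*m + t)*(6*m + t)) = -3*m + t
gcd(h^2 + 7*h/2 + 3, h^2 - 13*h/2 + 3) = 1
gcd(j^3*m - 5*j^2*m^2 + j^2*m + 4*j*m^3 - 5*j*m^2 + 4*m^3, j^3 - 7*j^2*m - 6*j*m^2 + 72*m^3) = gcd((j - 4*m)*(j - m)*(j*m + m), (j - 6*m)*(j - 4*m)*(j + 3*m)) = j - 4*m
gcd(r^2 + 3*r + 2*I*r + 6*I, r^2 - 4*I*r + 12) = r + 2*I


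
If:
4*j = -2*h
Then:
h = -2*j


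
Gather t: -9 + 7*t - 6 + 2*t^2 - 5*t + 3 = 2*t^2 + 2*t - 12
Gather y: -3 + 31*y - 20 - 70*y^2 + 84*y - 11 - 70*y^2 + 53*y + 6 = -140*y^2 + 168*y - 28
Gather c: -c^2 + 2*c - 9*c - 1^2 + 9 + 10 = -c^2 - 7*c + 18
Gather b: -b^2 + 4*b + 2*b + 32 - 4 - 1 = -b^2 + 6*b + 27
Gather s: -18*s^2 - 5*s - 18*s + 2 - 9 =-18*s^2 - 23*s - 7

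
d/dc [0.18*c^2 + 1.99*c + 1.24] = 0.36*c + 1.99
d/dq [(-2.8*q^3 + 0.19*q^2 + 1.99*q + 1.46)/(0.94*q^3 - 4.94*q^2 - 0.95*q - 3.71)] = (8.88178419700125e-16*q^5 + 13.6534*q^4 + 1.5788*q^3 + 36.6969*q^2 + 13.015*q - 5.9959)/(0.8836*q^6 - 9.2872*q^5 + 22.6176*q^4 + 2.4112*q^3 + 37.5573*q^2 + 7.049*q + 13.7641)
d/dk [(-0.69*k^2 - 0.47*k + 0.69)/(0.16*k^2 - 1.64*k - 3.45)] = (1.2068*k^2 + 4.5402*k + 2.7531)/(0.0256*k^4 - 0.5248*k^3 + 1.5856*k^2 + 11.316*k + 11.9025)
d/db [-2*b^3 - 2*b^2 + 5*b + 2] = -6*b^2 - 4*b + 5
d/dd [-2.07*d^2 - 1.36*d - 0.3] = -4.14*d - 1.36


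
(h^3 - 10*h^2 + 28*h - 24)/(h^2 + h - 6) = (h^2 - 8*h + 12)/(h + 3)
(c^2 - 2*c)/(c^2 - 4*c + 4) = c/(c - 2)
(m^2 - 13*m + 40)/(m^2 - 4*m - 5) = (m - 8)/(m + 1)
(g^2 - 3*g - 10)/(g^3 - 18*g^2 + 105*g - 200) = (g + 2)/(g^2 - 13*g + 40)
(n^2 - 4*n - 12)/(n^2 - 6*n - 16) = (n - 6)/(n - 8)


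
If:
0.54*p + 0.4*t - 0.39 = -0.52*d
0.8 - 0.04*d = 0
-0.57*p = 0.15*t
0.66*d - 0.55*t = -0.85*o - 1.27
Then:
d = 20.00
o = -42.14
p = 10.21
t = -38.81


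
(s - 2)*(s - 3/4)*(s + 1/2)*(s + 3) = s^4 + 3*s^3/4 - 53*s^2/8 + 9*s/8 + 9/4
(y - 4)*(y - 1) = y^2 - 5*y + 4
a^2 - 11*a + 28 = (a - 7)*(a - 4)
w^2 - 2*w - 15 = (w - 5)*(w + 3)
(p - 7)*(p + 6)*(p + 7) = p^3 + 6*p^2 - 49*p - 294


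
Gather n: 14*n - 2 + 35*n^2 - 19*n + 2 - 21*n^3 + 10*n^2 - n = -21*n^3 + 45*n^2 - 6*n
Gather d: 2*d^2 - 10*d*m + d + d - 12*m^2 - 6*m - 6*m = 2*d^2 + d*(2 - 10*m) - 12*m^2 - 12*m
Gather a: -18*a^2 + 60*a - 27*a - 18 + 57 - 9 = -18*a^2 + 33*a + 30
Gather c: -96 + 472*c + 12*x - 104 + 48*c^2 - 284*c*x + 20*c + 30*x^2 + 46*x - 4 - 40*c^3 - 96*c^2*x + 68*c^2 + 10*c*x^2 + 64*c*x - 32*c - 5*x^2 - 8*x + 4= -40*c^3 + c^2*(116 - 96*x) + c*(10*x^2 - 220*x + 460) + 25*x^2 + 50*x - 200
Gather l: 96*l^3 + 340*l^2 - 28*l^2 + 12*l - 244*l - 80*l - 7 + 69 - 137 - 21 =96*l^3 + 312*l^2 - 312*l - 96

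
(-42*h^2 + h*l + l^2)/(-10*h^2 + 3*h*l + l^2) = (-42*h^2 + h*l + l^2)/(-10*h^2 + 3*h*l + l^2)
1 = 1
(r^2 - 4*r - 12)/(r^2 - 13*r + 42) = (r + 2)/(r - 7)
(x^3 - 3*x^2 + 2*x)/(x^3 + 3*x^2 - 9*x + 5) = x*(x - 2)/(x^2 + 4*x - 5)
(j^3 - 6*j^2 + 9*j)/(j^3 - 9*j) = (j - 3)/(j + 3)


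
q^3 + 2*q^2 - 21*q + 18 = (q - 3)*(q - 1)*(q + 6)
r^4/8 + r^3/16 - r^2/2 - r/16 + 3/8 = (r/4 + 1/4)*(r/2 + 1)*(r - 3/2)*(r - 1)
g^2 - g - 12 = (g - 4)*(g + 3)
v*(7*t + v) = 7*t*v + v^2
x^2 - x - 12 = (x - 4)*(x + 3)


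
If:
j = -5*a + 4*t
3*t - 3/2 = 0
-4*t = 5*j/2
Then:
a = 14/25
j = -4/5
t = 1/2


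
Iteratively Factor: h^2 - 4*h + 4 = (h - 2)*(h - 2)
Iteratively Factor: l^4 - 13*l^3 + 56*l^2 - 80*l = (l - 4)*(l^3 - 9*l^2 + 20*l) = (l - 4)^2*(l^2 - 5*l) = l*(l - 4)^2*(l - 5)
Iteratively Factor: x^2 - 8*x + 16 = (x - 4)*(x - 4)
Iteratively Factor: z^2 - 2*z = (z)*(z - 2)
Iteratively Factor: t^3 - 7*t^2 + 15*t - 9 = (t - 3)*(t^2 - 4*t + 3) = (t - 3)*(t - 1)*(t - 3)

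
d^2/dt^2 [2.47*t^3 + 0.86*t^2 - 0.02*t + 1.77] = 14.82*t + 1.72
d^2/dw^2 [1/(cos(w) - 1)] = (sin(w)^2 - cos(w) + 1)/(cos(w) - 1)^3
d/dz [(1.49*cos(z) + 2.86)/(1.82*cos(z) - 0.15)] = 5.4287*sin(z)/(1.82*cos(z) - 0.15)^2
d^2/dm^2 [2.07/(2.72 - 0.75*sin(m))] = (1.164375*sin(m)^2 + 4.2228*sin(m) - 2.32875)/(0.75*sin(m) - 2.72)^3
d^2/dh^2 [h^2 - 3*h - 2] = 2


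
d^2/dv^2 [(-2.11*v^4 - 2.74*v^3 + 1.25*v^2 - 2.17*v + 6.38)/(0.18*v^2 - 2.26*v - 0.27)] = (-0.136728*v^6 + 5.150088*v^5 - 64.04694*v^4 - 47.979944*v^3 - 10.272744*v^2 - 17.403552*v + 68.62363)/(0.005832*v^6 - 0.219672*v^5 + 2.73186*v^4 - 10.88416*v^3 - 4.09779*v^2 - 0.494262*v - 0.019683)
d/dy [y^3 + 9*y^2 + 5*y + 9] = 3*y^2 + 18*y + 5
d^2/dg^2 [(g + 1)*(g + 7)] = 2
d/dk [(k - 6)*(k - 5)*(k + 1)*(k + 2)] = 4*k^3 - 24*k^2 - 2*k + 68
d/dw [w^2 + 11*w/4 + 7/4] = 2*w + 11/4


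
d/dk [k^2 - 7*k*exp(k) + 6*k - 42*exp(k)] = -7*k*exp(k) + 2*k - 49*exp(k) + 6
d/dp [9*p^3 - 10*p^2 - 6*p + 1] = 27*p^2 - 20*p - 6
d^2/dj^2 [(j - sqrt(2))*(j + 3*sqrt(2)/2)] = 2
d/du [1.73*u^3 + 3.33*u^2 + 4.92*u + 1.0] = 5.19*u^2 + 6.66*u + 4.92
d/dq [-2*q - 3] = -2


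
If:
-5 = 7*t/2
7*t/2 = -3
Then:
No Solution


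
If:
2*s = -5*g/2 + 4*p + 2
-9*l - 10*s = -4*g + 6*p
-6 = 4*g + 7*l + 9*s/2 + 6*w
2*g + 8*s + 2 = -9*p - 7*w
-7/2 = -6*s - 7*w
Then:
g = -85096/110137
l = -85367/110137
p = -133627/220274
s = 82880/110137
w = -31943/220274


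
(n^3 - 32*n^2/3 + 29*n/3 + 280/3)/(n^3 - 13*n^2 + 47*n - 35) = (3*n^2 - 17*n - 56)/(3*(n^2 - 8*n + 7))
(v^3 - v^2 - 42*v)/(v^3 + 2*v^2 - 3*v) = (v^2 - v - 42)/(v^2 + 2*v - 3)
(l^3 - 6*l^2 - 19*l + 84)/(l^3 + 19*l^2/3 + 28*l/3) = 3*(l^2 - 10*l + 21)/(l*(3*l + 7))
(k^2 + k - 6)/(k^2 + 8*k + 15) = (k - 2)/(k + 5)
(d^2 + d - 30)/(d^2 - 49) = (d^2 + d - 30)/(d^2 - 49)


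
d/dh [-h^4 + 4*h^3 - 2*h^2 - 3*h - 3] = -4*h^3 + 12*h^2 - 4*h - 3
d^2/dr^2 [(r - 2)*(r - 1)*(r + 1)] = 6*r - 4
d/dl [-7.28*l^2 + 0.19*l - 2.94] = 0.19 - 14.56*l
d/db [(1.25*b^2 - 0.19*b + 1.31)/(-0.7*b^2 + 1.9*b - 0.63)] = (2.242*b^2 + 0.259*b - 2.3693)/(0.49*b^4 - 2.66*b^3 + 4.492*b^2 - 2.394*b + 0.3969)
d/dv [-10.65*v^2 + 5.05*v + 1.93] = 5.05 - 21.3*v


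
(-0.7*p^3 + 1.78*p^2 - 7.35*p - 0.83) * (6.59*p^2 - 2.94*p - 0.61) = -4.613*p^5 + 13.7882*p^4 - 53.2427*p^3 + 15.0535*p^2 + 6.9237*p + 0.5063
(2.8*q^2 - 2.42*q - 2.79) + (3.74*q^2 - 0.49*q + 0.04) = 6.54*q^2 - 2.91*q - 2.75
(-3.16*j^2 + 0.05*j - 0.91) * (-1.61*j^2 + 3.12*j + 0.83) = 5.0876*j^4 - 9.9397*j^3 - 1.0017*j^2 - 2.7977*j - 0.7553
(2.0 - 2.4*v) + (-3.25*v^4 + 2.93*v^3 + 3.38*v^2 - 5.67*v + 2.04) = -3.25*v^4 + 2.93*v^3 + 3.38*v^2 - 8.07*v + 4.04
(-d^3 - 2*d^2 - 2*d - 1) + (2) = -d^3 - 2*d^2 - 2*d + 1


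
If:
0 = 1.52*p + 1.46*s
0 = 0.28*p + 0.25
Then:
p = -0.89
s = 0.93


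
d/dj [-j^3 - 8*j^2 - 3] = j*(-3*j - 16)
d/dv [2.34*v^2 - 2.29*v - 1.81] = 4.68*v - 2.29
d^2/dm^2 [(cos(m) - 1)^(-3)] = 3*(3*sin(m)^2 - cos(m) + 1)/(cos(m) - 1)^5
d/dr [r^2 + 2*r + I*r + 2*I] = 2*r + 2 + I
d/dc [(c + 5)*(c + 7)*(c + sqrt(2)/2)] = 3*c^2 + sqrt(2)*c + 24*c + 6*sqrt(2) + 35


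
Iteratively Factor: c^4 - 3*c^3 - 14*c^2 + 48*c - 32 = (c + 4)*(c^3 - 7*c^2 + 14*c - 8) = (c - 1)*(c + 4)*(c^2 - 6*c + 8) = (c - 4)*(c - 1)*(c + 4)*(c - 2)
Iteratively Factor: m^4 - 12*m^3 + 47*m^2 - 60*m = (m - 3)*(m^3 - 9*m^2 + 20*m) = (m - 4)*(m - 3)*(m^2 - 5*m) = m*(m - 4)*(m - 3)*(m - 5)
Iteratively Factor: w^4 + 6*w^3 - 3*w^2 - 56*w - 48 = (w + 1)*(w^3 + 5*w^2 - 8*w - 48) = (w + 1)*(w + 4)*(w^2 + w - 12) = (w + 1)*(w + 4)^2*(w - 3)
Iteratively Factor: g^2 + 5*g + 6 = (g + 3)*(g + 2)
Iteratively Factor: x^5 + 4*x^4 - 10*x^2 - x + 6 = (x + 2)*(x^4 + 2*x^3 - 4*x^2 - 2*x + 3) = (x + 1)*(x + 2)*(x^3 + x^2 - 5*x + 3) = (x + 1)*(x + 2)*(x + 3)*(x^2 - 2*x + 1) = (x - 1)*(x + 1)*(x + 2)*(x + 3)*(x - 1)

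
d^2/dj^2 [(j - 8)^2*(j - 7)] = 6*j - 46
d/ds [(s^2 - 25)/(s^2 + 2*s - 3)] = 2*(s^2 + 22*s + 25)/(s^4 + 4*s^3 - 2*s^2 - 12*s + 9)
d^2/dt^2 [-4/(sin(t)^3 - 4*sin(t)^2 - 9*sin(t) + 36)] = 4*(9*sin(t)^6 - 44*sin(t)^5 + 34*sin(t)^4 - 152*sin(t)^3 + 615*sin(t)^2 + 324*sin(t) - 450)/(sin(t)^3 - 4*sin(t)^2 - 9*sin(t) + 36)^3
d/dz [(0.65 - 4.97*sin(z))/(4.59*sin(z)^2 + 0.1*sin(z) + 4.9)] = (22.8123*sin(z)^2 - 5.967*sin(z) - 24.418)*cos(z)/(21.0681*sin(z)^4 + 0.918*sin(z)^3 + 44.992*sin(z)^2 + 0.98*sin(z) + 24.01)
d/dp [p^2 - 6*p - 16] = 2*p - 6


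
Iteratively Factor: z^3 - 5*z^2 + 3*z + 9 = (z + 1)*(z^2 - 6*z + 9) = (z - 3)*(z + 1)*(z - 3)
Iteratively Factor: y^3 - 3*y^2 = (y - 3)*(y^2) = y*(y - 3)*(y)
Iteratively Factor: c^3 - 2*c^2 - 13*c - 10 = (c - 5)*(c^2 + 3*c + 2) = (c - 5)*(c + 2)*(c + 1)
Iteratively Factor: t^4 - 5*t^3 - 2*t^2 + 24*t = (t)*(t^3 - 5*t^2 - 2*t + 24) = t*(t - 4)*(t^2 - t - 6) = t*(t - 4)*(t + 2)*(t - 3)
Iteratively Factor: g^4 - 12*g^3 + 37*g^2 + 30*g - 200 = (g + 2)*(g^3 - 14*g^2 + 65*g - 100) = (g - 5)*(g + 2)*(g^2 - 9*g + 20) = (g - 5)^2*(g + 2)*(g - 4)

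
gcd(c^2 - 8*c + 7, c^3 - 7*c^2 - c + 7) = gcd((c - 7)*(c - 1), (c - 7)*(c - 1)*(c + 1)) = c^2 - 8*c + 7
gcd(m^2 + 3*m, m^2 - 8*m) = m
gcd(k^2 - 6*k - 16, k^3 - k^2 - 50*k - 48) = k - 8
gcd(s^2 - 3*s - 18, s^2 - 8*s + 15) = 1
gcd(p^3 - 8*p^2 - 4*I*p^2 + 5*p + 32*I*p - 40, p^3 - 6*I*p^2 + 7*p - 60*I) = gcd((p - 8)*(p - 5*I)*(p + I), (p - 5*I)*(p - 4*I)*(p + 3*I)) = p - 5*I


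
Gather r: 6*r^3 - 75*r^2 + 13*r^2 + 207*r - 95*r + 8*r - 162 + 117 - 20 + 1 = 6*r^3 - 62*r^2 + 120*r - 64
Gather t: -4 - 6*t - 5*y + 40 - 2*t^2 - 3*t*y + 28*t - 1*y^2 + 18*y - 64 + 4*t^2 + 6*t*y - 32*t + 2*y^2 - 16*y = 2*t^2 + t*(3*y - 10) + y^2 - 3*y - 28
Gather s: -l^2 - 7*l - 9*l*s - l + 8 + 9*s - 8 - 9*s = -l^2 - 9*l*s - 8*l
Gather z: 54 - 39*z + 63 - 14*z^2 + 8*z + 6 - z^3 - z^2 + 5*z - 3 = -z^3 - 15*z^2 - 26*z + 120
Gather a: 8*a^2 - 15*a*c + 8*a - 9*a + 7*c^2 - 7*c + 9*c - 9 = 8*a^2 + a*(-15*c - 1) + 7*c^2 + 2*c - 9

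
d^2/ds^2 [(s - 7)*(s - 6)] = 2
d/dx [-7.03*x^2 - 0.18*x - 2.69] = -14.06*x - 0.18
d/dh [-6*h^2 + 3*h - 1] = 3 - 12*h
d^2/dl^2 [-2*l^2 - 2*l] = -4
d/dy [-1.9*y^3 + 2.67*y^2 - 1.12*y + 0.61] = -5.7*y^2 + 5.34*y - 1.12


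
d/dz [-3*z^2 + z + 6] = 1 - 6*z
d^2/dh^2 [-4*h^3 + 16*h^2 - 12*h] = 32 - 24*h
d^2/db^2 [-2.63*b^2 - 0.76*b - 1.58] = -5.26000000000000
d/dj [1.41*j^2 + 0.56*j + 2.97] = 2.82*j + 0.56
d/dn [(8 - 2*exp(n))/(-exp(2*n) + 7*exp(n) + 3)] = 2*(-(exp(n) - 4)*(2*exp(n) - 7) + exp(2*n) - 7*exp(n) - 3)*exp(n)/(-exp(2*n) + 7*exp(n) + 3)^2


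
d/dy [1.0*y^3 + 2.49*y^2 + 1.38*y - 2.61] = 3.0*y^2 + 4.98*y + 1.38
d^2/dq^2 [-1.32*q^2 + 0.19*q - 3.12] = -2.64000000000000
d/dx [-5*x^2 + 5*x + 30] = 5 - 10*x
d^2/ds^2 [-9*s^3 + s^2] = 2 - 54*s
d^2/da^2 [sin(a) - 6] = -sin(a)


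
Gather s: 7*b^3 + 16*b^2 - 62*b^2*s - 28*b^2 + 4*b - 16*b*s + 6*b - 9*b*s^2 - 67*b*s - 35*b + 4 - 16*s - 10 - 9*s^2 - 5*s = 7*b^3 - 12*b^2 - 25*b + s^2*(-9*b - 9) + s*(-62*b^2 - 83*b - 21) - 6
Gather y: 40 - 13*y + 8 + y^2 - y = y^2 - 14*y + 48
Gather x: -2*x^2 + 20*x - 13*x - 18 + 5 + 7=-2*x^2 + 7*x - 6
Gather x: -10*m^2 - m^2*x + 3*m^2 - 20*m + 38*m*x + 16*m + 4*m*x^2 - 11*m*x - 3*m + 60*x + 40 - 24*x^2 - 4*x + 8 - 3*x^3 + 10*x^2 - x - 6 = -7*m^2 - 7*m - 3*x^3 + x^2*(4*m - 14) + x*(-m^2 + 27*m + 55) + 42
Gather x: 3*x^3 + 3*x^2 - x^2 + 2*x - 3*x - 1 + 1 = 3*x^3 + 2*x^2 - x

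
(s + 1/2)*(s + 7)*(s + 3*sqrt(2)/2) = s^3 + 3*sqrt(2)*s^2/2 + 15*s^2/2 + 7*s/2 + 45*sqrt(2)*s/4 + 21*sqrt(2)/4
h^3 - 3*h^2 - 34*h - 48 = (h - 8)*(h + 2)*(h + 3)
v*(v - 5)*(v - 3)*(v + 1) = v^4 - 7*v^3 + 7*v^2 + 15*v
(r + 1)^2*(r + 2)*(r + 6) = r^4 + 10*r^3 + 29*r^2 + 32*r + 12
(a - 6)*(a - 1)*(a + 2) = a^3 - 5*a^2 - 8*a + 12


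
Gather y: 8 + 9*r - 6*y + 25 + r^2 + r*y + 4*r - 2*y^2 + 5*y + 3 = r^2 + 13*r - 2*y^2 + y*(r - 1) + 36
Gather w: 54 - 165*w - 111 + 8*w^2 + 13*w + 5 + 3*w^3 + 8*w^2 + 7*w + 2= 3*w^3 + 16*w^2 - 145*w - 50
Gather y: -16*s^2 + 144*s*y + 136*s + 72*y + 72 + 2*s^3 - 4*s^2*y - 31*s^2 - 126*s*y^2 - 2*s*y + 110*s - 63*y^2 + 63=2*s^3 - 47*s^2 + 246*s + y^2*(-126*s - 63) + y*(-4*s^2 + 142*s + 72) + 135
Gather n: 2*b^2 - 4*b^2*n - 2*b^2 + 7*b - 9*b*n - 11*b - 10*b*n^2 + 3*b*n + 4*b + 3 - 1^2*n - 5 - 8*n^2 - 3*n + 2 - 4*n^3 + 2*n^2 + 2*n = -4*n^3 + n^2*(-10*b - 6) + n*(-4*b^2 - 6*b - 2)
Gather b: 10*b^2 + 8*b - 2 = 10*b^2 + 8*b - 2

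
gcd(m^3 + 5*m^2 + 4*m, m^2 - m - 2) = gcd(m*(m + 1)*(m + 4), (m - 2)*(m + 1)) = m + 1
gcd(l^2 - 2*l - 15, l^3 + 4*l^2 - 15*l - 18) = 1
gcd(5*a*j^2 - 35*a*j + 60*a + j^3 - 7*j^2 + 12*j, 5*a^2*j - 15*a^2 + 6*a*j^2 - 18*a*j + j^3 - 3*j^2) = 5*a*j - 15*a + j^2 - 3*j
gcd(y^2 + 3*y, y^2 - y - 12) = y + 3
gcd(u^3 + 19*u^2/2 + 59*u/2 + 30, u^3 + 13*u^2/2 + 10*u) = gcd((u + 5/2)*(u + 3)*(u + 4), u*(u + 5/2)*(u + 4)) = u^2 + 13*u/2 + 10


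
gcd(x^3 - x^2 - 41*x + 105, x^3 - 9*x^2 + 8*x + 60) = x - 5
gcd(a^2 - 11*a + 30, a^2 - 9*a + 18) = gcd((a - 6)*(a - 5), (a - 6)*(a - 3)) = a - 6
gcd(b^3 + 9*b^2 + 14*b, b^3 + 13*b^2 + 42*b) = b^2 + 7*b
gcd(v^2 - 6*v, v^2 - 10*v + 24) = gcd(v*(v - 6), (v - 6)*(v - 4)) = v - 6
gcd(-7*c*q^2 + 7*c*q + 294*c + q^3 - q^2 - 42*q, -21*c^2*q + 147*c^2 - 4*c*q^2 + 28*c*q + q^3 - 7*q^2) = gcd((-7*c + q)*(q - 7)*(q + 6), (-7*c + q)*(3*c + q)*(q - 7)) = -7*c*q + 49*c + q^2 - 7*q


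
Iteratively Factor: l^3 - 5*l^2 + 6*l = (l - 2)*(l^2 - 3*l) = l*(l - 2)*(l - 3)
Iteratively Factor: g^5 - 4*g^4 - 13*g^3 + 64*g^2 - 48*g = (g - 4)*(g^4 - 13*g^2 + 12*g) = (g - 4)*(g - 3)*(g^3 + 3*g^2 - 4*g) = (g - 4)*(g - 3)*(g + 4)*(g^2 - g) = (g - 4)*(g - 3)*(g - 1)*(g + 4)*(g)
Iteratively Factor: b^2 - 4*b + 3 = (b - 1)*(b - 3)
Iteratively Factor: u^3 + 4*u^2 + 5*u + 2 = (u + 1)*(u^2 + 3*u + 2) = (u + 1)*(u + 2)*(u + 1)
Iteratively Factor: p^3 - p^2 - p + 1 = (p - 1)*(p^2 - 1) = (p - 1)*(p + 1)*(p - 1)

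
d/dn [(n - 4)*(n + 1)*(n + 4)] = 3*n^2 + 2*n - 16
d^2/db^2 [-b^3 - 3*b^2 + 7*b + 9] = -6*b - 6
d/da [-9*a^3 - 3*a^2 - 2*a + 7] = -27*a^2 - 6*a - 2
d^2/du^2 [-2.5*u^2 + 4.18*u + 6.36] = -5.00000000000000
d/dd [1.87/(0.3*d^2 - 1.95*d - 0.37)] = (3.6465 - 1.122*d)/(-0.3*d^2 + 1.95*d + 0.37)^2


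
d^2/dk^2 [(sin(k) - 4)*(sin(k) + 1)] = 3*sin(k) + 2*cos(2*k)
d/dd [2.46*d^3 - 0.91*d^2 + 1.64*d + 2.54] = 7.38*d^2 - 1.82*d + 1.64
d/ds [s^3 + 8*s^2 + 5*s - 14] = 3*s^2 + 16*s + 5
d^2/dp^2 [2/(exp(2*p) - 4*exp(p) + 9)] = 8*((1 - exp(p))*(exp(2*p) - 4*exp(p) + 9) + 2*(exp(p) - 2)^2*exp(p))*exp(p)/(exp(2*p) - 4*exp(p) + 9)^3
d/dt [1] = 0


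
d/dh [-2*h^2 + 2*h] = 2 - 4*h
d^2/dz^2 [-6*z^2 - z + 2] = -12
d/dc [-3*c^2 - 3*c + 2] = -6*c - 3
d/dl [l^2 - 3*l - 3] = 2*l - 3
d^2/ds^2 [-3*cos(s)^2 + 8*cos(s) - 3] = -8*cos(s) + 6*cos(2*s)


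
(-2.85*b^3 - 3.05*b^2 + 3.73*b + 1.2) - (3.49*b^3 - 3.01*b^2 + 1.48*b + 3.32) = -6.34*b^3 - 0.04*b^2 + 2.25*b - 2.12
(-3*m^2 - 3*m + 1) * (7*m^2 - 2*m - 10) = -21*m^4 - 15*m^3 + 43*m^2 + 28*m - 10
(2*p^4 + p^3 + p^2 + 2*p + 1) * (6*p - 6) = 12*p^5 - 6*p^4 + 6*p^2 - 6*p - 6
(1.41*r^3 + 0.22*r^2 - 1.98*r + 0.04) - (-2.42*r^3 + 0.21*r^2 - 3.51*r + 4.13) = 3.83*r^3 + 0.01*r^2 + 1.53*r - 4.09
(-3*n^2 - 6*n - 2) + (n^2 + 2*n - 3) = -2*n^2 - 4*n - 5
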